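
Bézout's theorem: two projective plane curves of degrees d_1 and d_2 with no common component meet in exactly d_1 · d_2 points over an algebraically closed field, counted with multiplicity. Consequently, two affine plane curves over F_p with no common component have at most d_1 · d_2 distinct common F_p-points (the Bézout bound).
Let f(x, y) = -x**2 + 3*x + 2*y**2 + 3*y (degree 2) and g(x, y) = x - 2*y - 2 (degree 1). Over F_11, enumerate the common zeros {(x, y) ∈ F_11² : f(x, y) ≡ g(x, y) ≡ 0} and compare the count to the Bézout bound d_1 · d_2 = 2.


Common zeros: ∅; count = 0; Bézout bound = 2.

deg(f) = 2, deg(g) = 1, so Bézout bound = 2.
Scan x ∈ F_11. For each x, list the y ∈ F_11 with f(x, y) ≡ 0 and those with g(x, y) ≡ 0 (mod 11); the common zeros in that column are the intersection.
  x = 0: f ≡ 0 at y ∈ {0, 4}; g ≡ 0 at y ∈ {10}; common: ∅.
  x = 1: f ≡ 0 at y ∈ {7, 8}; g ≡ 0 at y ∈ {5}; common: ∅.
  x = 2: f ≡ 0 at y ∈ {7, 8}; g ≡ 0 at y ∈ {0}; common: ∅.
  x = 3: f ≡ 0 at y ∈ {0, 4}; g ≡ 0 at y ∈ {6}; common: ∅.
  x = 4: f ≡ 0 at y ∈ ∅; g ≡ 0 at y ∈ {1}; common: ∅.
  x = 5: f ≡ 0 at y ∈ {5, 10}; g ≡ 0 at y ∈ {7}; common: ∅.
  x = 6: f ≡ 0 at y ∈ ∅; g ≡ 0 at y ∈ {2}; common: ∅.
  x = 7: f ≡ 0 at y ∈ ∅; g ≡ 0 at y ∈ {8}; common: ∅.
  x = 8: f ≡ 0 at y ∈ ∅; g ≡ 0 at y ∈ {3}; common: ∅.
  x = 9: f ≡ 0 at y ∈ {5, 10}; g ≡ 0 at y ∈ {9}; common: ∅.
  x = 10: f ≡ 0 at y ∈ ∅; g ≡ 0 at y ∈ {4}; common: ∅.
Collecting: common zeros = ∅, so the count is 0.
Comparison with the Bézout bound: 0 ≤ 2 = deg(f)·deg(g), as expected for curves with no common component (the affine F_11-count falls short of the bound because intersections may lie at infinity, over extension fields, or carry multiplicity).


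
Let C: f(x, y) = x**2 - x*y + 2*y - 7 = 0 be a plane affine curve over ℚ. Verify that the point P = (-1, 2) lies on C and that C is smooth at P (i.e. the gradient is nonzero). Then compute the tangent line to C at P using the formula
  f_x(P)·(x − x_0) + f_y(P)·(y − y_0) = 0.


Tangent line at P: -4*x + 3*y - 10 = 0.

Step 1: f(-1, 2) = 0, so P lies on C.
Step 2: partial derivatives
  f_x(x, y) = 2*x - y, f_y(x, y) = 2 - x.
  f_x(P) = -4, f_y(P) = 3 (gradient nonzero, so P is smooth).
Step 3: tangent line at P: -4·(x − -1) + 3·(y − 2) = 0.
Expanding: -4*x + 3*y - 10 = 0.


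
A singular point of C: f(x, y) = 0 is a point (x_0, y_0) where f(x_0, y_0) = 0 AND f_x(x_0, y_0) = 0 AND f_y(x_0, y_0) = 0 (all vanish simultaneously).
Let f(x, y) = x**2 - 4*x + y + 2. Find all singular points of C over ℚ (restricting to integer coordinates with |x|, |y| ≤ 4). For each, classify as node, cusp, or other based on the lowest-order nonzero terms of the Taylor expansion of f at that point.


No singular points in the scanned grid; C is smooth there.

Compute partial derivatives:
  f_x = 2*x - 4.
  f_y = 1.
f_y = 1 is a nonzero constant, so f_y never vanishes: no point (x, y) can satisfy f = f_x = f_y = 0. In particular no (x, y) ∈ {−4, ..., 4}² is singular; the curve is smooth.


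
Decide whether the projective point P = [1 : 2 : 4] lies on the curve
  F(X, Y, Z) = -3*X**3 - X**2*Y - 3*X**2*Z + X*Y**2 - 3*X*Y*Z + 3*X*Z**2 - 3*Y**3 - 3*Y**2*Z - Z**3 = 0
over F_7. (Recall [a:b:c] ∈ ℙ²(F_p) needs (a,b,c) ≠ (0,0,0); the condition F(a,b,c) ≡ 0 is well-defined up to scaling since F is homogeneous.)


F(1,2,4) ≡ 1 (mod 7); P is NOT on the curve.

Evaluate F(1, 2, 4) term-by-term (mod 7).
  -3*X**3 ↦ -3·1·1·1 = -3
  -X**2*Y ↦ -1·1·2·1 = -2
  -3*X**2*Z ↦ -3·1·1·4 = -12
  X*Y**2 ↦ 1·1·4·1 = 4
  -3*X*Y*Z ↦ -3·1·2·4 = -24
  3*X*Z**2 ↦ 3·1·1·16 = 48
  -3*Y**3 ↦ -3·1·8·1 = -24
  -3*Y**2*Z ↦ -3·1·4·4 = -48
  -Z**3 ↦ -1·1·1·64 = -64
Sum: F(1, 2, 4) = (-3) + (-2) + (-12) + (4) + (-24) + (48) + (-24) + (-48) + (-64) = -125.
Reducing mod 7: -125 ≡ 1 (mod 7).
Since F(a, b, c) ≡ 1 ≠ 0 (mod 7), P does NOT lie on the curve.


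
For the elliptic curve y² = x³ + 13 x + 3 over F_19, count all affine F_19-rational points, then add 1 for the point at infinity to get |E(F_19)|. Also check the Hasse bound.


Affine points = {(1, 6), (1, 13), (4, 9), (4, 10), (7, 0), (8, 7), (8, 12), (12, 5), (12, 14), (15, 1), (15, 18), (17, 8), (17, 11)}; affine count = 13; |E(F_19)| = 14.

Discriminant check: Δ ∝ 4a³ + 27b² = 4·13³ + 27·3² = 4·2197 + 27·9 ≡ 6 (mod 19). Nonzero ⇒ E is nonsingular.
For each x ∈ F_19, compute rhs = x³ + 13·x + 3 mod 19, then count y ∈ F_19 with y² ≡ rhs.
  x = 0: rhs = 3, matching y values: none (0 points).
  x = 1: rhs = 17, matching y values: 6, 13 (2 points).
  x = 2: rhs = 18, matching y values: none (0 points).
  x = 3: rhs = 12, matching y values: none (0 points).
  x = 4: rhs = 5, matching y values: 9, 10 (2 points).
  x = 5: rhs = 3, matching y values: none (0 points).
  x = 6: rhs = 12, matching y values: none (0 points).
  x = 7: rhs = 0, matching y values: 0 (1 points).
  x = 8: rhs = 11, matching y values: 7, 12 (2 points).
  x = 9: rhs = 13, matching y values: none (0 points).
  x = 10: rhs = 12, matching y values: none (0 points).
  x = 11: rhs = 14, matching y values: none (0 points).
  x = 12: rhs = 6, matching y values: 5, 14 (2 points).
  x = 13: rhs = 13, matching y values: none (0 points).
  x = 14: rhs = 3, matching y values: none (0 points).
  x = 15: rhs = 1, matching y values: 1, 18 (2 points).
  x = 16: rhs = 13, matching y values: none (0 points).
  x = 17: rhs = 7, matching y values: 8, 11 (2 points).
  x = 18: rhs = 8, matching y values: none (0 points).
Total affine count: 13.
Full point count |E(F_19)| = 13 + 1 = 14.
Hasse bound: |14 − (19+1)| = |-6| = 6 ≤ 2√19 ≈ 8.7178 ✓.


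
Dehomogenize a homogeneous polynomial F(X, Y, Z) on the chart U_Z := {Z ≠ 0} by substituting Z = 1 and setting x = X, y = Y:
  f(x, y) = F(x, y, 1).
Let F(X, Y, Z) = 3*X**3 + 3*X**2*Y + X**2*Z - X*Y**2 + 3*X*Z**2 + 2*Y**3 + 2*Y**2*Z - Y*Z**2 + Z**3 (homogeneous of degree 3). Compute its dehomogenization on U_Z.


f(x, y) = 3*x**3 + 3*x**2*y + x**2 - x*y**2 + 3*x + 2*y**3 + 2*y**2 - y + 1

On U_Z we set Z = 1. Each monomial c·X^i·Y^j·Z^k in F becomes c·x^i·y^j·1^k = c·x^i·y^j.
Substituting Z = 1: F(X, Y, 1) = 3*x**3 + 3*x**2*y + x**2 - x*y**2 + 3*x + 2*y**3 + 2*y**2 - y + 1.
Note: deg(f) ≤ deg(F) = 3; strict inequality happens when F is divisible by Z (lost terms).


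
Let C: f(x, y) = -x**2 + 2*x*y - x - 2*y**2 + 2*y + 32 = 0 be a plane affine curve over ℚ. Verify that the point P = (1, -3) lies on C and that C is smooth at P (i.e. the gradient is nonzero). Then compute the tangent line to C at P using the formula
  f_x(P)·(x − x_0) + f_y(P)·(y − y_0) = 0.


Tangent line at P: -9*x + 16*y + 57 = 0.

Step 1: f(1, -3) = 0, so P lies on C.
Step 2: partial derivatives
  f_x(x, y) = -2*x + 2*y - 1, f_y(x, y) = 2*x - 4*y + 2.
  f_x(P) = -9, f_y(P) = 16 (gradient nonzero, so P is smooth).
Step 3: tangent line at P: -9·(x − 1) + 16·(y − -3) = 0.
Expanding: -9*x + 16*y + 57 = 0.


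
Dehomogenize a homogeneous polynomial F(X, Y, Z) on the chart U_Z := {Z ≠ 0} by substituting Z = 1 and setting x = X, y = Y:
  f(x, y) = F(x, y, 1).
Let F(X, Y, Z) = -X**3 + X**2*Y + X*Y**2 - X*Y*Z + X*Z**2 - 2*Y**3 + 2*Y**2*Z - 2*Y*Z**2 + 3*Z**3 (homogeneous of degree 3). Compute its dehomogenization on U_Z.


f(x, y) = -x**3 + x**2*y + x*y**2 - x*y + x - 2*y**3 + 2*y**2 - 2*y + 3

On U_Z we set Z = 1. Each monomial c·X^i·Y^j·Z^k in F becomes c·x^i·y^j·1^k = c·x^i·y^j.
Substituting Z = 1: F(X, Y, 1) = -x**3 + x**2*y + x*y**2 - x*y + x - 2*y**3 + 2*y**2 - 2*y + 3.
Note: deg(f) ≤ deg(F) = 3; strict inequality happens when F is divisible by Z (lost terms).


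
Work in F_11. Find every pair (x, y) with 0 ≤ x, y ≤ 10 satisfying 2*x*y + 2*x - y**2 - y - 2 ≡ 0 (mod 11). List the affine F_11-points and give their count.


Affine F_11-points: {(0, 4), (0, 6), (1, 0), (1, 1), (5, 2), (5, 7), (9, 8), (9, 9), (10, 3), (10, 5)}; count = 10.

For each of the 121 pairs (x, y) ∈ F_11², evaluate f(x, y) mod 11. Record the zeros.
  x = 0: [0↦9, 1↦7, 2↦3, 3↦8, 4↦0, 5↦1, 6↦0, 7↦8, 8↦3, 9↦7, 10↦9]  zeros at y ∈ {4, 6}
  x = 1: [0↦0, 1↦0, 2↦9, 3↦5, 4↦10, 5↦2, 6↦3, 7↦2, 8↦10, 9↦5, 10↦9]  zeros at y ∈ {0, 1}
  x = 2: [0↦2, 1↦4, 2↦4, 3↦2, 4↦9, 5↦3, 6↦6, 7↦7, 8↦6, 9↦3, 10↦9]  zeros at y ∈ ∅
  x = 3: [0↦4, 1↦8, 2↦10, 3↦10, 4↦8, 5↦4, 6↦9, 7↦1, 8↦2, 9↦1, 10↦9]  zeros at y ∈ ∅
  x = 4: [0↦6, 1↦1, 2↦5, 3↦7, 4↦7, 5↦5, 6↦1, 7↦6, 8↦9, 9↦10, 10↦9]  zeros at y ∈ ∅
  x = 5: [0↦8, 1↦5, 2↦0, 3↦4, 4↦6, 5↦6, 6↦4, 7↦0, 8↦5, 9↦8, 10↦9]  zeros at y ∈ {2, 7}
  x = 6: [0↦10, 1↦9, 2↦6, 3↦1, 4↦5, 5↦7, 6↦7, 7↦5, 8↦1, 9↦6, 10↦9]  zeros at y ∈ ∅
  x = 7: [0↦1, 1↦2, 2↦1, 3↦9, 4↦4, 5↦8, 6↦10, 7↦10, 8↦8, 9↦4, 10↦9]  zeros at y ∈ ∅
  x = 8: [0↦3, 1↦6, 2↦7, 3↦6, 4↦3, 5↦9, 6↦2, 7↦4, 8↦4, 9↦2, 10↦9]  zeros at y ∈ ∅
  x = 9: [0↦5, 1↦10, 2↦2, 3↦3, 4↦2, 5↦10, 6↦5, 7↦9, 8↦0, 9↦0, 10↦9]  zeros at y ∈ {8, 9}
  x = 10: [0↦7, 1↦3, 2↦8, 3↦0, 4↦1, 5↦0, 6↦8, 7↦3, 8↦7, 9↦9, 10↦9]  zeros at y ∈ {3, 5}
Collecting zeros: affine points = {(0, 4), (0, 6), (1, 0), (1, 1), (5, 2), (5, 7), (9, 8), (9, 9), (10, 3), (10, 5)}.
Total count |C(F_11)_aff| = 10.


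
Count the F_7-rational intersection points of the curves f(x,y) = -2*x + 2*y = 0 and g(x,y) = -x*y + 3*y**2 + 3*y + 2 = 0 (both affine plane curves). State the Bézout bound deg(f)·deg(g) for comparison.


Common zeros: {(1, 1)}; count = 1; Bézout bound = 2.

deg(f) = 1, deg(g) = 2, so Bézout bound = 2.
Scan x ∈ F_7. For each x, list the y ∈ F_7 with f(x, y) ≡ 0 and those with g(x, y) ≡ 0 (mod 7); the common zeros in that column are the intersection.
  x = 0: f ≡ 0 at y ∈ {0}; g ≡ 0 at y ∈ ∅; common: ∅.
  x = 1: f ≡ 0 at y ∈ {1}; g ≡ 0 at y ∈ {1, 3}; common: {1}.
  x = 2: f ≡ 0 at y ∈ {2}; g ≡ 0 at y ∈ ∅; common: ∅.
  x = 3: f ≡ 0 at y ∈ {3}; g ≡ 0 at y ∈ {2, 5}; common: ∅.
  x = 4: f ≡ 0 at y ∈ {4}; g ≡ 0 at y ∈ ∅; common: ∅.
  x = 5: f ≡ 0 at y ∈ {5}; g ≡ 0 at y ∈ {4, 6}; common: ∅.
  x = 6: f ≡ 0 at y ∈ {6}; g ≡ 0 at y ∈ ∅; common: ∅.
Collecting: common zeros = {(1, 1)}, so the count is 1.
Comparison with the Bézout bound: 1 ≤ 2 = deg(f)·deg(g), as expected for curves with no common component (the affine F_7-count falls short of the bound because intersections may lie at infinity, over extension fields, or carry multiplicity).


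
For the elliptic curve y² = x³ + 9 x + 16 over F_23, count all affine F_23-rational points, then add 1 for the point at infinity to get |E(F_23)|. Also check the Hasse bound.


Affine points = {(0, 4), (0, 19), (1, 7), (1, 16), (3, 1), (3, 22), (4, 1), (4, 22), (5, 5), (5, 18), (7, 10), (7, 13), (8, 5), (8, 18), (10, 5), (10, 18), (12, 9), (12, 14), (16, 1), (16, 22), (19, 10), (19, 13), (20, 10), (20, 13), (21, 6), (21, 17), (22, 11), (22, 12)}; affine count = 28; |E(F_23)| = 29.

Discriminant check: Δ ∝ 4a³ + 27b² = 4·9³ + 27·16² = 4·729 + 27·256 ≡ 7 (mod 23). Nonzero ⇒ E is nonsingular.
For each x ∈ F_23, compute rhs = x³ + 9·x + 16 mod 23, then count y ∈ F_23 with y² ≡ rhs.
  x = 0: rhs = 16, matching y values: 4, 19 (2 points).
  x = 1: rhs = 3, matching y values: 7, 16 (2 points).
  x = 2: rhs = 19, matching y values: none (0 points).
  x = 3: rhs = 1, matching y values: 1, 22 (2 points).
  x = 4: rhs = 1, matching y values: 1, 22 (2 points).
  x = 5: rhs = 2, matching y values: 5, 18 (2 points).
  x = 6: rhs = 10, matching y values: none (0 points).
  x = 7: rhs = 8, matching y values: 10, 13 (2 points).
  x = 8: rhs = 2, matching y values: 5, 18 (2 points).
  x = 9: rhs = 21, matching y values: none (0 points).
  x = 10: rhs = 2, matching y values: 5, 18 (2 points).
  x = 11: rhs = 20, matching y values: none (0 points).
  x = 12: rhs = 12, matching y values: 9, 14 (2 points).
  x = 13: rhs = 7, matching y values: none (0 points).
  x = 14: rhs = 11, matching y values: none (0 points).
  x = 15: rhs = 7, matching y values: none (0 points).
  x = 16: rhs = 1, matching y values: 1, 22 (2 points).
  x = 17: rhs = 22, matching y values: none (0 points).
  x = 18: rhs = 7, matching y values: none (0 points).
  x = 19: rhs = 8, matching y values: 10, 13 (2 points).
  x = 20: rhs = 8, matching y values: 10, 13 (2 points).
  x = 21: rhs = 13, matching y values: 6, 17 (2 points).
  x = 22: rhs = 6, matching y values: 11, 12 (2 points).
Total affine count: 28.
Full point count |E(F_23)| = 28 + 1 = 29.
Hasse bound: |29 − (23+1)| = |5| = 5 ≤ 2√23 ≈ 9.5917 ✓.


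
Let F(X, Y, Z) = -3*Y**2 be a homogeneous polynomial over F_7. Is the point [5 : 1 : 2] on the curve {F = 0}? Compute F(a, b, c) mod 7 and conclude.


F(5,1,2) ≡ 4 (mod 7); P is NOT on the curve.

Evaluate F(5, 1, 2) term-by-term (mod 7).
  -3*Y**2 ↦ -3·1·1·1 = -3
Sum: F(5, 1, 2) = (-3) = -3.
Reducing mod 7: -3 ≡ 4 (mod 7).
Since F(a, b, c) ≡ 4 ≠ 0 (mod 7), P does NOT lie on the curve.


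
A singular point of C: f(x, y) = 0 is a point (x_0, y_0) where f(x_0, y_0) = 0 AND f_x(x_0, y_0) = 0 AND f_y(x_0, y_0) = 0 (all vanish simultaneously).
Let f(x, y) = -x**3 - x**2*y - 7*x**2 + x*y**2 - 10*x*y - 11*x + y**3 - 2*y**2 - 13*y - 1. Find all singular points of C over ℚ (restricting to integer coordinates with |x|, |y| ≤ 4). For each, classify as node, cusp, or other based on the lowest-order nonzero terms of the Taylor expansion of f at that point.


Singular points: {(-3, 2)}; classification: cusp.

Compute partial derivatives:
  f_x = -3*x**2 - 2*x*y - 14*x + y**2 - 10*y - 11.
  f_y = -x**2 + 2*x*y - 10*x + 3*y**2 - 4*y - 13.
Scan x_0 ∈ {−4, ..., 4}. For each x_0, f_y(x_0, y) is a polynomial in y; find its integer roots y ∈ {−4, ..., 4}, then test f_x and f at those candidates.
  x = -4: f_y(-4, y) = 3*y**2 - 12*y + 11; no integer root y with |y| ≤ 4.
  x = -3: f_y(-3, y) = 3*y**2 - 10*y + 8; vanishes at y ∈ {2}. (-3, 2): f_x = 0, f = 0 — SINGULAR.
  x = -2: f_y(-2, y) = 3*y**2 - 8*y + 3; no integer root y with |y| ≤ 4.
  x = -1: f_y(-1, y) = 3*y**2 - 6*y - 4; no integer root y with |y| ≤ 4.
  x = 0: f_y(0, y) = 3*y**2 - 4*y - 13; no integer root y with |y| ≤ 4.
  x = 1: f_y(1, y) = 3*y**2 - 2*y - 24; no integer root y with |y| ≤ 4.
  x = 2: f_y(2, y) = 3*y**2 - 37; no integer root y with |y| ≤ 4.
  x = 3: f_y(3, y) = 3*y**2 + 2*y - 52; no integer root y with |y| ≤ 4.
  x = 4: f_y(4, y) = 3*y**2 + 4*y - 69; no integer root y with |y| ≤ 4.
Only singular point on the grid: (-3, 2).
Classify: substitute x = -3 + u, y = 2 + v and expand: f = -u**3 - u**2*v + u*v**2 + v**3 + v**2.
No constant or linear terms (consistent with a singular point). Quadratic part: v**2. Cubic part: -u**3 - u**2*v + u*v**2 + v**3.
The quadratic part v**2 is a perfect square, so there is a single (double) tangent line v = 0, i.e. y = 2. Restricting the cubic part to that line (v = 0) leaves -u**3 ≠ 0, so f is not divisible by v and the branch is v² ≈ u**3 to lowest order — this is a cusp.
Classification: cusp.


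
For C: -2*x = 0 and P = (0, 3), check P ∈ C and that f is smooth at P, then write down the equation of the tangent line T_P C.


Tangent line at P: -2*x = 0.

Step 1: f(0, 3) = 0, so P lies on C.
Step 2: partial derivatives
  f_x(x, y) = -2, f_y(x, y) = 0.
  f_x(P) = -2, f_y(P) = 0 (gradient nonzero, so P is smooth).
Step 3: tangent line at P: -2·(x − 0) + 0·(y − 3) = 0.
Expanding: -2*x = 0.


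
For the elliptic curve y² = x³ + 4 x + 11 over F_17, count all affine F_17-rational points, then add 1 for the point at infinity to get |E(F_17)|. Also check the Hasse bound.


Affine points = {(1, 4), (1, 13), (3, 4), (3, 13), (6, 8), (6, 9), (7, 5), (7, 12), (11, 3), (11, 14), (12, 6), (12, 11), (13, 4), (13, 13)}; affine count = 14; |E(F_17)| = 15.

Discriminant check: Δ ∝ 4a³ + 27b² = 4·4³ + 27·11² = 4·64 + 27·121 ≡ 4 (mod 17). Nonzero ⇒ E is nonsingular.
For each x ∈ F_17, compute rhs = x³ + 4·x + 11 mod 17, then count y ∈ F_17 with y² ≡ rhs.
  x = 0: rhs = 11, matching y values: none (0 points).
  x = 1: rhs = 16, matching y values: 4, 13 (2 points).
  x = 2: rhs = 10, matching y values: none (0 points).
  x = 3: rhs = 16, matching y values: 4, 13 (2 points).
  x = 4: rhs = 6, matching y values: none (0 points).
  x = 5: rhs = 3, matching y values: none (0 points).
  x = 6: rhs = 13, matching y values: 8, 9 (2 points).
  x = 7: rhs = 8, matching y values: 5, 12 (2 points).
  x = 8: rhs = 11, matching y values: none (0 points).
  x = 9: rhs = 11, matching y values: none (0 points).
  x = 10: rhs = 14, matching y values: none (0 points).
  x = 11: rhs = 9, matching y values: 3, 14 (2 points).
  x = 12: rhs = 2, matching y values: 6, 11 (2 points).
  x = 13: rhs = 16, matching y values: 4, 13 (2 points).
  x = 14: rhs = 6, matching y values: none (0 points).
  x = 15: rhs = 12, matching y values: none (0 points).
  x = 16: rhs = 6, matching y values: none (0 points).
Total affine count: 14.
Full point count |E(F_17)| = 14 + 1 = 15.
Hasse bound: |15 − (17+1)| = |-3| = 3 ≤ 2√17 ≈ 8.2462 ✓.


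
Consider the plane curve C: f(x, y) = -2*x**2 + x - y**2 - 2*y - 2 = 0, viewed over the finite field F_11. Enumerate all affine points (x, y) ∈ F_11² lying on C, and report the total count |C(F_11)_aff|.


Affine F_11-points: {(1, 2), (1, 7), (2, 1), (2, 8), (4, 1), (4, 8), (5, 2), (5, 7), (8, 10), (9, 10)}; count = 10.

For each of the 121 pairs (x, y) ∈ F_11², evaluate f(x, y) mod 11. Record the zeros.
  x = 0: [0↦9, 1↦6, 2↦1, 3↦5, 4↦7, 5↦7, 6↦5, 7↦1, 8↦6, 9↦9, 10↦10]  zeros at y ∈ ∅
  x = 1: [0↦8, 1↦5, 2↦0, 3↦4, 4↦6, 5↦6, 6↦4, 7↦0, 8↦5, 9↦8, 10↦9]  zeros at y ∈ {2, 7}
  x = 2: [0↦3, 1↦0, 2↦6, 3↦10, 4↦1, 5↦1, 6↦10, 7↦6, 8↦0, 9↦3, 10↦4]  zeros at y ∈ {1, 8}
  x = 3: [0↦5, 1↦2, 2↦8, 3↦1, 4↦3, 5↦3, 6↦1, 7↦8, 8↦2, 9↦5, 10↦6]  zeros at y ∈ ∅
  x = 4: [0↦3, 1↦0, 2↦6, 3↦10, 4↦1, 5↦1, 6↦10, 7↦6, 8↦0, 9↦3, 10↦4]  zeros at y ∈ {1, 8}
  x = 5: [0↦8, 1↦5, 2↦0, 3↦4, 4↦6, 5↦6, 6↦4, 7↦0, 8↦5, 9↦8, 10↦9]  zeros at y ∈ {2, 7}
  x = 6: [0↦9, 1↦6, 2↦1, 3↦5, 4↦7, 5↦7, 6↦5, 7↦1, 8↦6, 9↦9, 10↦10]  zeros at y ∈ ∅
  x = 7: [0↦6, 1↦3, 2↦9, 3↦2, 4↦4, 5↦4, 6↦2, 7↦9, 8↦3, 9↦6, 10↦7]  zeros at y ∈ ∅
  x = 8: [0↦10, 1↦7, 2↦2, 3↦6, 4↦8, 5↦8, 6↦6, 7↦2, 8↦7, 9↦10, 10↦0]  zeros at y ∈ {10}
  x = 9: [0↦10, 1↦7, 2↦2, 3↦6, 4↦8, 5↦8, 6↦6, 7↦2, 8↦7, 9↦10, 10↦0]  zeros at y ∈ {10}
  x = 10: [0↦6, 1↦3, 2↦9, 3↦2, 4↦4, 5↦4, 6↦2, 7↦9, 8↦3, 9↦6, 10↦7]  zeros at y ∈ ∅
Collecting zeros: affine points = {(1, 2), (1, 7), (2, 1), (2, 8), (4, 1), (4, 8), (5, 2), (5, 7), (8, 10), (9, 10)}.
Total count |C(F_11)_aff| = 10.


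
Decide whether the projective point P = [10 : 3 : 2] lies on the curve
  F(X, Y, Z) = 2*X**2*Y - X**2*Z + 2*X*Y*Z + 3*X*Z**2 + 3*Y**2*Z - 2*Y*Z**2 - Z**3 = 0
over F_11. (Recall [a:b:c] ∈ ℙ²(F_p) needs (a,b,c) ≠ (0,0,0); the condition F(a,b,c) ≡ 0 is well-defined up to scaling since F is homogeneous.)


F(10,3,2) ≡ 2 (mod 11); P is NOT on the curve.

Evaluate F(10, 3, 2) term-by-term (mod 11).
  2*X**2*Y ↦ 2·100·3·1 = 600
  -X**2*Z ↦ -1·100·1·2 = -200
  2*X*Y*Z ↦ 2·10·3·2 = 120
  3*X*Z**2 ↦ 3·10·1·4 = 120
  3*Y**2*Z ↦ 3·1·9·2 = 54
  -2*Y*Z**2 ↦ -2·1·3·4 = -24
  -Z**3 ↦ -1·1·1·8 = -8
Sum: F(10, 3, 2) = (600) + (-200) + (120) + (120) + (54) + (-24) + (-8) = 662.
Reducing mod 11: 662 ≡ 2 (mod 11).
Since F(a, b, c) ≡ 2 ≠ 0 (mod 11), P does NOT lie on the curve.


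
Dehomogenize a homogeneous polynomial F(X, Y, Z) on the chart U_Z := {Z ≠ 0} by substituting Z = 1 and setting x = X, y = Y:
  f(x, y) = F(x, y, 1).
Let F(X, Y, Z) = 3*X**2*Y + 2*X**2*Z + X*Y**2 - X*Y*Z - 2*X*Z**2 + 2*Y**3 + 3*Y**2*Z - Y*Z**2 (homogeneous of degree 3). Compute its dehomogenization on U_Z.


f(x, y) = 3*x**2*y + 2*x**2 + x*y**2 - x*y - 2*x + 2*y**3 + 3*y**2 - y

On U_Z we set Z = 1. Each monomial c·X^i·Y^j·Z^k in F becomes c·x^i·y^j·1^k = c·x^i·y^j.
Substituting Z = 1: F(X, Y, 1) = 3*x**2*y + 2*x**2 + x*y**2 - x*y - 2*x + 2*y**3 + 3*y**2 - y.
Note: deg(f) ≤ deg(F) = 3; strict inequality happens when F is divisible by Z (lost terms).


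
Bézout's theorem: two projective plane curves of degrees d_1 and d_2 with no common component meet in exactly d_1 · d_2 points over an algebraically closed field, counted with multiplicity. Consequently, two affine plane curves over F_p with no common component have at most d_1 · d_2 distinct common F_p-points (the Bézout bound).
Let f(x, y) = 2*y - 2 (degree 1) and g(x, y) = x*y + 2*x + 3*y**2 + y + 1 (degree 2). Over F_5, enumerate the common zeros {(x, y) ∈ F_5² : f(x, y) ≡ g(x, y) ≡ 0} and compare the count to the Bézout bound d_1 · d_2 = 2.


Common zeros: {(0, 1)}; count = 1; Bézout bound = 2.

deg(f) = 1, deg(g) = 2, so Bézout bound = 2.
Scan x ∈ F_5. For each x, list the y ∈ F_5 with f(x, y) ≡ 0 and those with g(x, y) ≡ 0 (mod 5); the common zeros in that column are the intersection.
  x = 0: f ≡ 0 at y ∈ {1}; g ≡ 0 at y ∈ {1, 2}; common: {1}.
  x = 1: f ≡ 0 at y ∈ {1}; g ≡ 0 at y ∈ ∅; common: ∅.
  x = 2: f ≡ 0 at y ∈ {1}; g ≡ 0 at y ∈ {0, 4}; common: ∅.
  x = 3: f ≡ 0 at y ∈ {1}; g ≡ 0 at y ∈ ∅; common: ∅.
  x = 4: f ≡ 0 at y ∈ {1}; g ≡ 0 at y ∈ ∅; common: ∅.
Collecting: common zeros = {(0, 1)}, so the count is 1.
Comparison with the Bézout bound: 1 ≤ 2 = deg(f)·deg(g), as expected for curves with no common component (the affine F_5-count falls short of the bound because intersections may lie at infinity, over extension fields, or carry multiplicity).


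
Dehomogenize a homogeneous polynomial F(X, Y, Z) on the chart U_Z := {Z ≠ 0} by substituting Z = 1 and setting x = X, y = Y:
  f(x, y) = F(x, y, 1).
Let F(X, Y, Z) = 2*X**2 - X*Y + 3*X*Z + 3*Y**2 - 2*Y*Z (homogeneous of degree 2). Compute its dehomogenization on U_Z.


f(x, y) = 2*x**2 - x*y + 3*x + 3*y**2 - 2*y

On U_Z we set Z = 1. Each monomial c·X^i·Y^j·Z^k in F becomes c·x^i·y^j·1^k = c·x^i·y^j.
Substituting Z = 1: F(X, Y, 1) = 2*x**2 - x*y + 3*x + 3*y**2 - 2*y.
Note: deg(f) ≤ deg(F) = 2; strict inequality happens when F is divisible by Z (lost terms).


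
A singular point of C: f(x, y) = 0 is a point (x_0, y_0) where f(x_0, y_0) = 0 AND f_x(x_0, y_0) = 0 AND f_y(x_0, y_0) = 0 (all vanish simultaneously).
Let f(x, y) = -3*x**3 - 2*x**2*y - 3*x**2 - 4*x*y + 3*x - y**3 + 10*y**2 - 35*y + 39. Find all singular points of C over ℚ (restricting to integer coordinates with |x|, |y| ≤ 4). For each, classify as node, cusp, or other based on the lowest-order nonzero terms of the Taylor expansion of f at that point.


Singular points: {(-1, 3)}; classification: cusp.

Compute partial derivatives:
  f_x = -9*x**2 - 4*x*y - 6*x - 4*y + 3.
  f_y = -2*x**2 - 4*x - 3*y**2 + 20*y - 35.
Scan x_0 ∈ {−4, ..., 4}. For each x_0, f_y(x_0, y) is a polynomial in y; find its integer roots y ∈ {−4, ..., 4}, then test f_x and f at those candidates.
  x = -4: f_y(-4, y) = -3*y**2 + 20*y - 51; no integer root y with |y| ≤ 4.
  x = -3: f_y(-3, y) = -3*y**2 + 20*y - 41; no integer root y with |y| ≤ 4.
  x = -2: f_y(-2, y) = -3*y**2 + 20*y - 35; no integer root y with |y| ≤ 4.
  x = -1: f_y(-1, y) = -3*y**2 + 20*y - 33; vanishes at y ∈ {3}. (-1, 3): f_x = 0, f = 0 — SINGULAR.
  x = 0: f_y(0, y) = -3*y**2 + 20*y - 35; no integer root y with |y| ≤ 4.
  x = 1: f_y(1, y) = -3*y**2 + 20*y - 41; no integer root y with |y| ≤ 4.
  x = 2: f_y(2, y) = -3*y**2 + 20*y - 51; no integer root y with |y| ≤ 4.
  x = 3: f_y(3, y) = -3*y**2 + 20*y - 65; no integer root y with |y| ≤ 4.
  x = 4: f_y(4, y) = -3*y**2 + 20*y - 83; no integer root y with |y| ≤ 4.
Only singular point on the grid: (-1, 3).
Classify: substitute x = -1 + u, y = 3 + v and expand: f = -3*u**3 - 2*u**2*v - v**3 + v**2.
No constant or linear terms (consistent with a singular point). Quadratic part: v**2. Cubic part: -3*u**3 - 2*u**2*v - v**3.
The quadratic part v**2 is a perfect square, so there is a single (double) tangent line v = 0, i.e. y = 3. Restricting the cubic part to that line (v = 0) leaves -3*u**3 ≠ 0, so f is not divisible by v and the branch is v² ≈ 3*u**3 to lowest order — this is a cusp.
Classification: cusp.


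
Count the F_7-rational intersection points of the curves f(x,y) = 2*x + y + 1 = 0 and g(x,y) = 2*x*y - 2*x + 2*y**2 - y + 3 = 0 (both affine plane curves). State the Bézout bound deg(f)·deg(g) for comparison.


Common zeros: ∅; count = 0; Bézout bound = 2.

deg(f) = 1, deg(g) = 2, so Bézout bound = 2.
Scan x ∈ F_7. For each x, list the y ∈ F_7 with f(x, y) ≡ 0 and those with g(x, y) ≡ 0 (mod 7); the common zeros in that column are the intersection.
  x = 0: f ≡ 0 at y ∈ {6}; g ≡ 0 at y ∈ ∅; common: ∅.
  x = 1: f ≡ 0 at y ∈ {4}; g ≡ 0 at y ∈ {5}; common: ∅.
  x = 2: f ≡ 0 at y ∈ {2}; g ≡ 0 at y ∈ ∅; common: ∅.
  x = 3: f ≡ 0 at y ∈ {0}; g ≡ 0 at y ∈ {4}; common: ∅.
  x = 4: f ≡ 0 at y ∈ {5}; g ≡ 0 at y ∈ ∅; common: ∅.
  x = 5: f ≡ 0 at y ∈ {3}; g ≡ 0 at y ∈ {0, 6}; common: ∅.
  x = 6: f ≡ 0 at y ∈ {1}; g ≡ 0 at y ∈ {2, 3}; common: ∅.
Collecting: common zeros = ∅, so the count is 0.
Comparison with the Bézout bound: 0 ≤ 2 = deg(f)·deg(g), as expected for curves with no common component (the affine F_7-count falls short of the bound because intersections may lie at infinity, over extension fields, or carry multiplicity).


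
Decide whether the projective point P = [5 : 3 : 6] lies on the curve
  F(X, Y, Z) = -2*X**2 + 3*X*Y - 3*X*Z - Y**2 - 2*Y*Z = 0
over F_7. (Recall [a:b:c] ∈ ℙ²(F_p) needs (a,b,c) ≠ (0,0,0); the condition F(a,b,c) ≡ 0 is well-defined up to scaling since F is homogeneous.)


F(5,3,6) ≡ 0 (mod 7); P is on the curve.

Evaluate F(5, 3, 6) term-by-term (mod 7).
  -2*X**2 ↦ -2·25·1·1 = -50
  3*X*Y ↦ 3·5·3·1 = 45
  -3*X*Z ↦ -3·5·1·6 = -90
  -Y**2 ↦ -1·1·9·1 = -9
  -2*Y*Z ↦ -2·1·3·6 = -36
Sum: F(5, 3, 6) = (-50) + (45) + (-90) + (-9) + (-36) = -140.
Reducing mod 7: -140 ≡ 0 (mod 7).
Since F(a, b, c) ≡ 0 (mod 7), P lies on the curve.


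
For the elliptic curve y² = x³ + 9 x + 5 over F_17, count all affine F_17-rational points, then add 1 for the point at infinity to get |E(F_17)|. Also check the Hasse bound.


Affine points = {(1, 7), (1, 10), (3, 5), (3, 12), (9, 4), (9, 13), (14, 6), (14, 11), (15, 8), (15, 9)}; affine count = 10; |E(F_17)| = 11.

Discriminant check: Δ ∝ 4a³ + 27b² = 4·9³ + 27·5² = 4·729 + 27·25 ≡ 4 (mod 17). Nonzero ⇒ E is nonsingular.
For each x ∈ F_17, compute rhs = x³ + 9·x + 5 mod 17, then count y ∈ F_17 with y² ≡ rhs.
  x = 0: rhs = 5, matching y values: none (0 points).
  x = 1: rhs = 15, matching y values: 7, 10 (2 points).
  x = 2: rhs = 14, matching y values: none (0 points).
  x = 3: rhs = 8, matching y values: 5, 12 (2 points).
  x = 4: rhs = 3, matching y values: none (0 points).
  x = 5: rhs = 5, matching y values: none (0 points).
  x = 6: rhs = 3, matching y values: none (0 points).
  x = 7: rhs = 3, matching y values: none (0 points).
  x = 8: rhs = 11, matching y values: none (0 points).
  x = 9: rhs = 16, matching y values: 4, 13 (2 points).
  x = 10: rhs = 7, matching y values: none (0 points).
  x = 11: rhs = 7, matching y values: none (0 points).
  x = 12: rhs = 5, matching y values: none (0 points).
  x = 13: rhs = 7, matching y values: none (0 points).
  x = 14: rhs = 2, matching y values: 6, 11 (2 points).
  x = 15: rhs = 13, matching y values: 8, 9 (2 points).
  x = 16: rhs = 12, matching y values: none (0 points).
Total affine count: 10.
Full point count |E(F_17)| = 10 + 1 = 11.
Hasse bound: |11 − (17+1)| = |-7| = 7 ≤ 2√17 ≈ 8.2462 ✓.


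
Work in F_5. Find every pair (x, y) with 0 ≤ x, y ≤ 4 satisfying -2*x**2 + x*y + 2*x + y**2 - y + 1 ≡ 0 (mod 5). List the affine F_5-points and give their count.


Affine F_5-points: {(1, 2), (1, 3), (4, 3), (4, 4)}; count = 4.

For each of the 25 pairs (x, y) ∈ F_5², evaluate f(x, y) mod 5. Record the zeros.
  x = 0: [0↦1, 1↦1, 2↦3, 3↦2, 4↦3]  zeros at y ∈ ∅
  x = 1: [0↦1, 1↦2, 2↦0, 3↦0, 4↦2]  zeros at y ∈ {2, 3}
  x = 2: [0↦2, 1↦4, 2↦3, 3↦4, 4↦2]  zeros at y ∈ ∅
  x = 3: [0↦4, 1↦2, 2↦2, 3↦4, 4↦3]  zeros at y ∈ ∅
  x = 4: [0↦2, 1↦1, 2↦2, 3↦0, 4↦0]  zeros at y ∈ {3, 4}
Collecting zeros: affine points = {(1, 2), (1, 3), (4, 3), (4, 4)}.
Total count |C(F_5)_aff| = 4.


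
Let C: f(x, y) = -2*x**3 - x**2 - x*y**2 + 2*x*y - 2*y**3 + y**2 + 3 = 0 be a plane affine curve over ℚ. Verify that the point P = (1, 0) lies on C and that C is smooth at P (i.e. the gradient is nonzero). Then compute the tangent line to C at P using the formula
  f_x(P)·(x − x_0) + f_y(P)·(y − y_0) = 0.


Tangent line at P: -8*x + 2*y + 8 = 0.

Step 1: f(1, 0) = 0, so P lies on C.
Step 2: partial derivatives
  f_x(x, y) = -6*x**2 - 2*x - y**2 + 2*y, f_y(x, y) = -2*x*y + 2*x - 6*y**2 + 2*y.
  f_x(P) = -8, f_y(P) = 2 (gradient nonzero, so P is smooth).
Step 3: tangent line at P: -8·(x − 1) + 2·(y − 0) = 0.
Expanding: -8*x + 2*y + 8 = 0.


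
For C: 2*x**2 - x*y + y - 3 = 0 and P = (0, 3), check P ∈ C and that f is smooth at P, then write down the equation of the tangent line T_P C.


Tangent line at P: -3*x + y - 3 = 0.

Step 1: f(0, 3) = 0, so P lies on C.
Step 2: partial derivatives
  f_x(x, y) = 4*x - y, f_y(x, y) = 1 - x.
  f_x(P) = -3, f_y(P) = 1 (gradient nonzero, so P is smooth).
Step 3: tangent line at P: -3·(x − 0) + 1·(y − 3) = 0.
Expanding: -3*x + y - 3 = 0.


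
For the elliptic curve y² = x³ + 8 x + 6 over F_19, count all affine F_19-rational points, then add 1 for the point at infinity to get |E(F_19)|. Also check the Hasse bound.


Affine points = {(0, 5), (0, 14), (2, 7), (2, 12), (3, 0), (4, 8), (4, 11), (5, 0), (6, 2), (6, 17), (7, 5), (7, 14), (9, 3), (9, 16), (11, 0), (12, 5), (12, 14), (15, 9), (15, 10), (17, 1), (17, 18), (18, 4), (18, 15)}; affine count = 23; |E(F_19)| = 24.

Discriminant check: Δ ∝ 4a³ + 27b² = 4·8³ + 27·6² = 4·512 + 27·36 ≡ 18 (mod 19). Nonzero ⇒ E is nonsingular.
For each x ∈ F_19, compute rhs = x³ + 8·x + 6 mod 19, then count y ∈ F_19 with y² ≡ rhs.
  x = 0: rhs = 6, matching y values: 5, 14 (2 points).
  x = 1: rhs = 15, matching y values: none (0 points).
  x = 2: rhs = 11, matching y values: 7, 12 (2 points).
  x = 3: rhs = 0, matching y values: 0 (1 points).
  x = 4: rhs = 7, matching y values: 8, 11 (2 points).
  x = 5: rhs = 0, matching y values: 0 (1 points).
  x = 6: rhs = 4, matching y values: 2, 17 (2 points).
  x = 7: rhs = 6, matching y values: 5, 14 (2 points).
  x = 8: rhs = 12, matching y values: none (0 points).
  x = 9: rhs = 9, matching y values: 3, 16 (2 points).
  x = 10: rhs = 3, matching y values: none (0 points).
  x = 11: rhs = 0, matching y values: 0 (1 points).
  x = 12: rhs = 6, matching y values: 5, 14 (2 points).
  x = 13: rhs = 8, matching y values: none (0 points).
  x = 14: rhs = 12, matching y values: none (0 points).
  x = 15: rhs = 5, matching y values: 9, 10 (2 points).
  x = 16: rhs = 12, matching y values: none (0 points).
  x = 17: rhs = 1, matching y values: 1, 18 (2 points).
  x = 18: rhs = 16, matching y values: 4, 15 (2 points).
Total affine count: 23.
Full point count |E(F_19)| = 23 + 1 = 24.
Hasse bound: |24 − (19+1)| = |4| = 4 ≤ 2√19 ≈ 8.7178 ✓.


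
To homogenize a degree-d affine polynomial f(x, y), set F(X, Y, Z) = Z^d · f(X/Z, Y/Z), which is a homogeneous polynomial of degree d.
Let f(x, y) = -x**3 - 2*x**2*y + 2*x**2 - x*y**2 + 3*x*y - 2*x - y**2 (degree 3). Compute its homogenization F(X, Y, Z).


F(X, Y, Z) = -X**3 - 2*X**2*Y + 2*X**2*Z - X*Y**2 + 3*X*Y*Z - 2*X*Z**2 - Y**2*Z

deg(f) = 3.
Substitute x = X/Z, y = Y/Z into f, then multiply by Z^3.
  monomial -1·x^3·y^0 ↦ -1·X^3·Y^0·Z^0.
  monomial -2·x^2·y^1 ↦ -2·X^2·Y^1·Z^0.
  monomial 2·x^2·y^0 ↦ 2·X^2·Y^0·Z^1.
  monomial -1·x^1·y^2 ↦ -1·X^1·Y^2·Z^0.
  monomial 3·x^1·y^1 ↦ 3·X^1·Y^1·Z^1.
  monomial -2·x^1·y^0 ↦ -2·X^1·Y^0·Z^2.
  monomial -1·x^0·y^2 ↦ -1·X^0·Y^2·Z^1.
Collecting: F(X, Y, Z) = -X**3 - 2*X**2*Y + 2*X**2*Z - X*Y**2 + 3*X*Y*Z - 2*X*Z**2 - Y**2*Z.


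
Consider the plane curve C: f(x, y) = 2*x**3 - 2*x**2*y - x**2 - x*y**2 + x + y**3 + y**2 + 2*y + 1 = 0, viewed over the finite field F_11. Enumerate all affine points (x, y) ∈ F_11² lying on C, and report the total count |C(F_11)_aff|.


Affine F_11-points: {(0, 7), (1, 2), (3, 5), (4, 10), (5, 0), (6, 7), (7, 3), (7, 7), (10, 1)}; count = 9.

For each of the 121 pairs (x, y) ∈ F_11², evaluate f(x, y) mod 11. Record the zeros.
  x = 0: [0↦1, 1↦5, 2↦6, 3↦10, 4↦1, 5↦7, 6↦1, 7↦0, 8↦10, 9↦4, 10↦10]  zeros at y ∈ {7}
  x = 1: [0↦3, 1↦4, 2↦0, 3↦8, 4↦1, 5↦7, 6↦10, 7↦5, 8↦9, 9↦6, 10↦2]  zeros at y ∈ {2}
  x = 2: [0↦4, 1↦9, 2↦7, 3↦4, 4↦6, 5↦8, 6↦5, 7↦3, 8↦8, 9↦4, 10↦8]  zeros at y ∈ ∅
  x = 3: [0↦5, 1↦10, 2↦6, 3↦10, 4↦6, 5↦0, 6↦9, 7↦6, 8↦8, 9↦10, 10↦7]  zeros at y ∈ {5}
  x = 4: [0↦7, 1↦8, 2↦9, 3↦5, 4↦2, 5↦6, 6↦1, 7↦4, 8↦10, 9↦3, 10↦0]  zeros at y ∈ {10}
  x = 5: [0↦0, 1↦4, 2↦6, 3↦1, 4↦6, 5↦5, 6↦4, 7↦9, 8↦4, 9↦6, 10↦10]  zeros at y ∈ {0}
  x = 6: [0↦7, 1↦10, 2↦9, 3↦10, 4↦8, 5↦9, 6↦8, 7↦0, 8↦2, 9↦9, 10↦5]  zeros at y ∈ {7}
  x = 7: [0↦7, 1↦5, 2↦8, 3↦0, 4↦9, 5↦8, 6↦3, 7↦0, 8↦5, 9↦2, 10↦8]  zeros at y ∈ {3, 7}
  x = 8: [0↦1, 1↦1, 2↦4, 3↦5, 4↦10, 5↦3, 6↦1, 7↦10, 8↦3, 9↦8, 10↦9]  zeros at y ∈ ∅
  x = 9: [0↦1, 1↦10, 2↦9, 3↦4, 4↦1, 5↦6, 6↦3, 7↦9, 8↦8, 9↦6, 10↦9]  zeros at y ∈ ∅
  x = 10: [0↦8, 1↦0, 2↦2, 3↦9, 4↦5, 5↦7, 6↦10, 7↦9, 8↦10, 9↦8, 10↦9]  zeros at y ∈ {1}
Collecting zeros: affine points = {(0, 7), (1, 2), (3, 5), (4, 10), (5, 0), (6, 7), (7, 3), (7, 7), (10, 1)}.
Total count |C(F_11)_aff| = 9.


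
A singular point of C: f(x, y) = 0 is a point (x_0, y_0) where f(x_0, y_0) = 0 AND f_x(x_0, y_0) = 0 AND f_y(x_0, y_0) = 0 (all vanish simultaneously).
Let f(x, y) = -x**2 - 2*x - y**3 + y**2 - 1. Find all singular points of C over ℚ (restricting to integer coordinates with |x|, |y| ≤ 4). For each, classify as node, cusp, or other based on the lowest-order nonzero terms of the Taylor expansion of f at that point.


Singular points: {(-1, 0)}; classification: node.

Compute partial derivatives:
  f_x = -2*x - 2.
  f_y = -3*y**2 + 2*y.
Scan x_0 ∈ {−4, ..., 4}. For each x_0, f_y(x_0, y) is a polynomial in y; find its integer roots y ∈ {−4, ..., 4}, then test f_x and f at those candidates.
  x = -4: f_y(-4, y) = -3*y**2 + 2*y; vanishes at y ∈ {0}. (-4, 0): f_x = 6 ≠ 0.
  x = -3: f_y(-3, y) = -3*y**2 + 2*y; vanishes at y ∈ {0}. (-3, 0): f_x = 4 ≠ 0.
  x = -2: f_y(-2, y) = -3*y**2 + 2*y; vanishes at y ∈ {0}. (-2, 0): f_x = 2 ≠ 0.
  x = -1: f_y(-1, y) = -3*y**2 + 2*y; vanishes at y ∈ {0}. (-1, 0): f_x = 0, f = 0 — SINGULAR.
  x = 0: f_y(0, y) = -3*y**2 + 2*y; vanishes at y ∈ {0}. (0, 0): f_x = -2 ≠ 0.
  x = 1: f_y(1, y) = -3*y**2 + 2*y; vanishes at y ∈ {0}. (1, 0): f_x = -4 ≠ 0.
  x = 2: f_y(2, y) = -3*y**2 + 2*y; vanishes at y ∈ {0}. (2, 0): f_x = -6 ≠ 0.
  x = 3: f_y(3, y) = -3*y**2 + 2*y; vanishes at y ∈ {0}. (3, 0): f_x = -8 ≠ 0.
  x = 4: f_y(4, y) = -3*y**2 + 2*y; vanishes at y ∈ {0}. (4, 0): f_x = -10 ≠ 0.
Only singular point on the grid: (-1, 0).
Classify: substitute x = -1 + u, y = 0 + v and expand: f = -u**2 - v**3 + v**2.
No constant or linear terms (consistent with a singular point). Quadratic part: -u**2 + v**2. Cubic part: -v**3.
The quadratic part v**2 - u**2 = (v − u)(v + u) splits into two distinct linear factors, so there are two distinct tangent lines y − 0 = ±(x − -1) — this is a node (ordinary double point).
Classification: node.


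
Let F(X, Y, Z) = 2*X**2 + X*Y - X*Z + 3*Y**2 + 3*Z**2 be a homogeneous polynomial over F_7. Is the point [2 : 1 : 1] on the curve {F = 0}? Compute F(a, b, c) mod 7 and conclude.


F(2,1,1) ≡ 0 (mod 7); P is on the curve.

Evaluate F(2, 1, 1) term-by-term (mod 7).
  2*X**2 ↦ 2·4·1·1 = 8
  X*Y ↦ 1·2·1·1 = 2
  -X*Z ↦ -1·2·1·1 = -2
  3*Y**2 ↦ 3·1·1·1 = 3
  3*Z**2 ↦ 3·1·1·1 = 3
Sum: F(2, 1, 1) = (8) + (2) + (-2) + (3) + (3) = 14.
Reducing mod 7: 14 ≡ 0 (mod 7).
Since F(a, b, c) ≡ 0 (mod 7), P lies on the curve.


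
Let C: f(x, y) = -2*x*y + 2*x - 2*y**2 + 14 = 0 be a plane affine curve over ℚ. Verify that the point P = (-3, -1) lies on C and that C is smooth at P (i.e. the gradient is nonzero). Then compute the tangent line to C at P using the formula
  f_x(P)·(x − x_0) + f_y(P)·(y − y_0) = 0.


Tangent line at P: 4*x + 10*y + 22 = 0.

Step 1: f(-3, -1) = 0, so P lies on C.
Step 2: partial derivatives
  f_x(x, y) = 2 - 2*y, f_y(x, y) = -2*x - 4*y.
  f_x(P) = 4, f_y(P) = 10 (gradient nonzero, so P is smooth).
Step 3: tangent line at P: 4·(x − -3) + 10·(y − -1) = 0.
Expanding: 4*x + 10*y + 22 = 0.


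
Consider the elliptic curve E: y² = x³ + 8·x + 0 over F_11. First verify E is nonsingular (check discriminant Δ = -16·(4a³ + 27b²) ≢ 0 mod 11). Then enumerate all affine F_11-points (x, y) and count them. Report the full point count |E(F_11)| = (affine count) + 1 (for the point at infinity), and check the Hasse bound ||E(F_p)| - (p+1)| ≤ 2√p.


Affine points = {(0, 0), (1, 3), (1, 8), (5, 0), (6, 0), (7, 5), (7, 6), (8, 2), (8, 9), (9, 3), (9, 8)}; affine count = 11; |E(F_11)| = 12.

Discriminant check: Δ ∝ 4a³ + 27b² = 4·8³ + 27·0² = 4·512 + 27·0 ≡ 2 (mod 11). Nonzero ⇒ E is nonsingular.
For each x ∈ F_11, compute rhs = x³ + 8·x + 0 mod 11, then count y ∈ F_11 with y² ≡ rhs.
  x = 0: rhs = 0, matching y values: 0 (1 points).
  x = 1: rhs = 9, matching y values: 3, 8 (2 points).
  x = 2: rhs = 2, matching y values: none (0 points).
  x = 3: rhs = 7, matching y values: none (0 points).
  x = 4: rhs = 8, matching y values: none (0 points).
  x = 5: rhs = 0, matching y values: 0 (1 points).
  x = 6: rhs = 0, matching y values: 0 (1 points).
  x = 7: rhs = 3, matching y values: 5, 6 (2 points).
  x = 8: rhs = 4, matching y values: 2, 9 (2 points).
  x = 9: rhs = 9, matching y values: 3, 8 (2 points).
  x = 10: rhs = 2, matching y values: none (0 points).
Total affine count: 11.
Full point count |E(F_11)| = 11 + 1 = 12.
Hasse bound: |12 − (11+1)| = |0| = 0 ≤ 2√11 ≈ 6.6332 ✓.


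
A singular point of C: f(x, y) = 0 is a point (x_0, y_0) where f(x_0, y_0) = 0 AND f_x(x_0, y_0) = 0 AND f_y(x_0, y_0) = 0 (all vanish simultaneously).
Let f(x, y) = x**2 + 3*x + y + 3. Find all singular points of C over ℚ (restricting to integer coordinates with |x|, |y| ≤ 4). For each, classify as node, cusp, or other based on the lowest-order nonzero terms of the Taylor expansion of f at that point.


No singular points in the scanned grid; C is smooth there.

Compute partial derivatives:
  f_x = 2*x + 3.
  f_y = 1.
f_y = 1 is a nonzero constant, so f_y never vanishes: no point (x, y) can satisfy f = f_x = f_y = 0. In particular no (x, y) ∈ {−4, ..., 4}² is singular; the curve is smooth.


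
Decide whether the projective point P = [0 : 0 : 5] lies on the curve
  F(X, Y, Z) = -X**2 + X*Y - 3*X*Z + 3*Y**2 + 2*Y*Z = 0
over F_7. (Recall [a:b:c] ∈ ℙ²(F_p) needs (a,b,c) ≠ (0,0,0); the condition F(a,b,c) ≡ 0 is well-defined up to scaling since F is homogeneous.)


F(0,0,5) ≡ 0 (mod 7); P is on the curve.

Evaluate F(0, 0, 5) term-by-term (mod 7).
  -X**2 ↦ -1·0·1·1 = 0
  X*Y ↦ 1·0·0·1 = 0
  -3*X*Z ↦ -3·0·1·5 = 0
  3*Y**2 ↦ 3·1·0·1 = 0
  2*Y*Z ↦ 2·1·0·5 = 0
Sum: F(0, 0, 5) = (0) + (0) + (0) + (0) + (0) = 0.
Reducing mod 7: 0 ≡ 0 (mod 7).
Since F(a, b, c) ≡ 0 (mod 7), P lies on the curve.
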